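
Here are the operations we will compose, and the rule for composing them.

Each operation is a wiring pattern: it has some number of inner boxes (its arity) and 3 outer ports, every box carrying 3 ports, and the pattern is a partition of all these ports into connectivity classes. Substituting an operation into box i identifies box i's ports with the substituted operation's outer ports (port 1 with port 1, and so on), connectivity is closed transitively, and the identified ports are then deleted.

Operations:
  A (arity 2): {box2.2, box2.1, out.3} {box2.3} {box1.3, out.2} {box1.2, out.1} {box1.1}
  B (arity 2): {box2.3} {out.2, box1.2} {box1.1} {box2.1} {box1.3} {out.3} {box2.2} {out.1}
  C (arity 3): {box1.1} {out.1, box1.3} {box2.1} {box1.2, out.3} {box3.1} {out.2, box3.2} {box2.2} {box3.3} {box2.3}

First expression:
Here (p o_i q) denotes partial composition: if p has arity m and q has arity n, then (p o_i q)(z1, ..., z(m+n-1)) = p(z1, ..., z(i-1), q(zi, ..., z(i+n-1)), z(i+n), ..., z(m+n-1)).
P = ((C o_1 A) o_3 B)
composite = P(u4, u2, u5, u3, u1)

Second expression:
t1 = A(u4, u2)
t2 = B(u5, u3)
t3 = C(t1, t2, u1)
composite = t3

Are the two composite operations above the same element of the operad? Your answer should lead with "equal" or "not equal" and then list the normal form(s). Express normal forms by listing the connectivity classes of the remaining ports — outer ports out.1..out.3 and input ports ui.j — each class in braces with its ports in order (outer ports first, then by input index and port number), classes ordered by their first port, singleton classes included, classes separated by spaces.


equal; both compose to {out.1, u2.1, u2.2} {out.2, u1.2} {out.3, u4.3} {u1.1} {u1.3} {u2.3} {u3.1} {u3.2} {u3.3} {u4.1} {u4.2} {u5.1} {u5.2} {u5.3}

In normal form, the first expression is {out.1, u2.1, u2.2} {out.2, u1.2} {out.3, u4.3} {u1.1} {u1.3} {u2.3} {u3.1} {u3.2} {u3.3} {u4.1} {u4.2} {u5.1} {u5.2} {u5.3}
In normal form, the second expression is {out.1, u2.1, u2.2} {out.2, u1.2} {out.3, u4.3} {u1.1} {u1.3} {u2.3} {u3.1} {u3.2} {u3.3} {u4.1} {u4.2} {u5.1} {u5.2} {u5.3}
One common form — equal.


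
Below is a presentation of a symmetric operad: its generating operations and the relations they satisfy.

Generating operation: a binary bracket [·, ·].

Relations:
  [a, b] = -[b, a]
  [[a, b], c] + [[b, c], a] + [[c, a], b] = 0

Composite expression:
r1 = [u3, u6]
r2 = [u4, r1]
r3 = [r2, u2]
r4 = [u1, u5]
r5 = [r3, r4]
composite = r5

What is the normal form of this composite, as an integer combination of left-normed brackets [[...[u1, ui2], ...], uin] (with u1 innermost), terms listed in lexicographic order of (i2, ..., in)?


-[[[[[u1, u5], u2], u3], u6], u4] + [[[[[u1, u5], u2], u4], u3], u6] - [[[[[u1, u5], u2], u4], u6], u3] + [[[[[u1, u5], u2], u6], u3], u4] + [[[[[u1, u5], u3], u6], u4], u2] - [[[[[u1, u5], u4], u3], u6], u2] + [[[[[u1, u5], u4], u6], u3], u2] - [[[[[u1, u5], u6], u3], u4], u2]


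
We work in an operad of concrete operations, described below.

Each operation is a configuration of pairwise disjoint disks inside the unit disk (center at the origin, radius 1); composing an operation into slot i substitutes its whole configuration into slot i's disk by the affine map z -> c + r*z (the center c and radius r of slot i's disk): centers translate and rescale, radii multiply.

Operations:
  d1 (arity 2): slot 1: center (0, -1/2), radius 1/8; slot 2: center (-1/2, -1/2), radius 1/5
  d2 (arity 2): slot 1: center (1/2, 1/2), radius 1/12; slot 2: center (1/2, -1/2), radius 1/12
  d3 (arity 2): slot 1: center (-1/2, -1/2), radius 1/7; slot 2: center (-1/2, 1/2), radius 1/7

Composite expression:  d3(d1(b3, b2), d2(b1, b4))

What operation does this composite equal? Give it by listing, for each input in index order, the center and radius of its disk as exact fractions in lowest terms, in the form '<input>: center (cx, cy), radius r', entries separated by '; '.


b1: center (-3/7, 4/7), radius 1/84; b2: center (-4/7, -4/7), radius 1/35; b3: center (-1/2, -4/7), radius 1/56; b4: center (-3/7, 3/7), radius 1/84

Affine substitution under d3: radii multiply and b-centers shift.
tracing b3 down its 2-map path: center (-1/2, -4/7), radius 1/56
tracing b2 down its 2-map path: center (-4/7, -4/7), radius 1/35
tracing b1 down its 2-map path: center (-3/7, 4/7), radius 1/84
tracing b4 down its 2-map path: center (-3/7, 3/7), radius 1/84


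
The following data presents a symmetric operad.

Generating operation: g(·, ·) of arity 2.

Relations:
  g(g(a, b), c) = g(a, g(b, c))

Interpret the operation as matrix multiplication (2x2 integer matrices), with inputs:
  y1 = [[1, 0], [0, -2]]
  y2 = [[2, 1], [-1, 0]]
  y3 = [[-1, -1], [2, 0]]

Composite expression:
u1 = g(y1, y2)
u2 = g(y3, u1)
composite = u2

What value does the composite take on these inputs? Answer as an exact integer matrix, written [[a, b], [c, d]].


g(y1, y2) = [[2, 1], [2, 0]]
g(y3, g(y1, y2)) = [[-4, -1], [4, 2]]

[[-4, -1], [4, 2]]


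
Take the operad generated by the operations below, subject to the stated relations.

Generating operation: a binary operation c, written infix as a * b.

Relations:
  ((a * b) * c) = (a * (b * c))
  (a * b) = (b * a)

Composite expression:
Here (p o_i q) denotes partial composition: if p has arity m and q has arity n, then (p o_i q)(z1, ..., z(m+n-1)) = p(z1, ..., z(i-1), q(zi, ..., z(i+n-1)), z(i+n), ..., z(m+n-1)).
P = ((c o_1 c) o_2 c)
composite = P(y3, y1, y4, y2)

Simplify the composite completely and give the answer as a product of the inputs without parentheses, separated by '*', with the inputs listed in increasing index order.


Shape and order are irrelevant to c; the y-input set decides.
(y1 * y4) linearizes to y1 * y4
(y3 * (y1 * y4)) linearizes to y3 * y1 * y4
((y3 * (y1 * y4)) * y2) linearizes to y3 * y1 * y4 * y2
reordering the factors by index: y1 * y2 * y3 * y4

y1 * y2 * y3 * y4


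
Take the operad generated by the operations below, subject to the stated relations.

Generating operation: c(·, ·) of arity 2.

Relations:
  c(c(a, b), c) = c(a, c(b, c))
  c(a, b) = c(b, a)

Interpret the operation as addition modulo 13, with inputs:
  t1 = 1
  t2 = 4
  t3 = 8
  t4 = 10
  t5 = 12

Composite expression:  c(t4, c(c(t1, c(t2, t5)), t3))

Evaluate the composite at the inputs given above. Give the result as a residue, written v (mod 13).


9 (mod 13)


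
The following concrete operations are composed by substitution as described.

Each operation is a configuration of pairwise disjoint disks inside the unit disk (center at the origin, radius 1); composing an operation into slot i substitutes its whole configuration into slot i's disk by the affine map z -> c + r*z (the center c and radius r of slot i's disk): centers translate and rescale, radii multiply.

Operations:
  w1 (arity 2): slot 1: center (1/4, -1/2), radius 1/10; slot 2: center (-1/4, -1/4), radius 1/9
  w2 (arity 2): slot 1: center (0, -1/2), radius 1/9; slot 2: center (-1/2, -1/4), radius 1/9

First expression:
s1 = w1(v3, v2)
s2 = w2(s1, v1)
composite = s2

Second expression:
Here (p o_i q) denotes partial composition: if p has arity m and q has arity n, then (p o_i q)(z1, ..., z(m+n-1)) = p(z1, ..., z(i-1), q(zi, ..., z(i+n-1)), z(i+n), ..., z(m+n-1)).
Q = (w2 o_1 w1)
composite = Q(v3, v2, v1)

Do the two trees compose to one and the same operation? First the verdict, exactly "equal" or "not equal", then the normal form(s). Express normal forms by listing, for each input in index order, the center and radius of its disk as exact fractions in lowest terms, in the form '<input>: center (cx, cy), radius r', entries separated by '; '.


equal; the common form is v1: center (-1/2, -1/4), radius 1/9; v2: center (-1/36, -19/36), radius 1/81; v3: center (1/36, -5/9), radius 1/90

Reducing the first expression gives v1: center (-1/2, -1/4), radius 1/9; v2: center (-1/36, -19/36), radius 1/81; v3: center (1/36, -5/9), radius 1/90
Reducing the second expression gives v1: center (-1/2, -1/4), radius 1/9; v2: center (-1/36, -19/36), radius 1/81; v3: center (1/36, -5/9), radius 1/90
The forms coincide; equal.


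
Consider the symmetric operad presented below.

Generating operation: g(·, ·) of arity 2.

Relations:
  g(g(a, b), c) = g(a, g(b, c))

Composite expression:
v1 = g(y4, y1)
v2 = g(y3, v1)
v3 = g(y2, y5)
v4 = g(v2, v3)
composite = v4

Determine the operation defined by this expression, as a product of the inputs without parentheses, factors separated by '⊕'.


Every regrouping of g is equal, so read the y-inputs in written order.
g(y4, y1) reduces to y4 ⊕ y1
g(y3, g(y4, y1)) reduces to y3 ⊕ y4 ⊕ y1
g(y2, y5) reduces to y2 ⊕ y5
g(g(y3, g(y4, y1)), g(y2, y5)) reduces to y3 ⊕ y4 ⊕ y1 ⊕ y2 ⊕ y5

y3 ⊕ y4 ⊕ y1 ⊕ y2 ⊕ y5


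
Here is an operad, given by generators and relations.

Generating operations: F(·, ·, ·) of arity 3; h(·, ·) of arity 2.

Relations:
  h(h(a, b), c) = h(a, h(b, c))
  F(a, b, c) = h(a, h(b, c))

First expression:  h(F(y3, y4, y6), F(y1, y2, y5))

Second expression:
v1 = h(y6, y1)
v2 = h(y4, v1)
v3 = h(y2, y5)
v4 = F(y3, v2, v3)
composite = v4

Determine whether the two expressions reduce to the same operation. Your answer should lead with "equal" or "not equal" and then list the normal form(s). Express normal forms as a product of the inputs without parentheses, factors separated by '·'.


equal: each reduces to y3 · y4 · y6 · y1 · y2 · y5

The first composite normalizes to y3 · y4 · y6 · y1 · y2 · y5
The second composite normalizes to y3 · y4 · y6 · y1 · y2 · y5
Identical normal forms: equal.


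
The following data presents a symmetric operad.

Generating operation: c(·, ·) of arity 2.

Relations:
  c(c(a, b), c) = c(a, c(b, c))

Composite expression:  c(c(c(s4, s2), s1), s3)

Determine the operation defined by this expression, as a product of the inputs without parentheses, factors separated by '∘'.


The c-tree's shape is irrelevant; the s-reading-order decides.
c(s4, s2) reduces to s4 ∘ s2
c(c(s4, s2), s1) reduces to s4 ∘ s2 ∘ s1
c(c(c(s4, s2), s1), s3) reduces to s4 ∘ s2 ∘ s1 ∘ s3

s4 ∘ s2 ∘ s1 ∘ s3


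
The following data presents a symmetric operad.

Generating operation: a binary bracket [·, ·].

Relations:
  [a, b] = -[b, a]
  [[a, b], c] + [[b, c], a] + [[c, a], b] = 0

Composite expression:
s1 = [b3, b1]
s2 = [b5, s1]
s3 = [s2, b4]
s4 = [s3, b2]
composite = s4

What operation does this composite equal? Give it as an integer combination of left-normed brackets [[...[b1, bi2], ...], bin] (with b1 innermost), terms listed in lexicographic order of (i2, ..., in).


[[[[b1, b3], b5], b4], b2]

Expand each bracket as ab - ba; the b1-initial words give the coefficients.
Composite bracket: [[[b5, [b3, b1]], b4], b2]
Full expansion: 16 signed words from ab - ba (2^4 = 16).
Words beginning with b1 determine it all:
  the word b1b3b5b4b2 carries sign +1 and contributes +[[[[b1, b3], b5], b4], b2]


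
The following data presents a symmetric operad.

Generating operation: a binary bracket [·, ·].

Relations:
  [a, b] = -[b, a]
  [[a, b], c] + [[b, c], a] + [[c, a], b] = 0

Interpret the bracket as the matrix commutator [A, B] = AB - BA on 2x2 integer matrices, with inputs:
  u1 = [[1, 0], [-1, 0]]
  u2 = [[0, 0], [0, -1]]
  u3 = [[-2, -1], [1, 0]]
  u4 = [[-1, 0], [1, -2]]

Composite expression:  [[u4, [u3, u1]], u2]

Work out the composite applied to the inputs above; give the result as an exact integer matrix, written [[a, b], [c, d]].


[[0, -1], [3, 0]]

[u3, u1] = [[1, 1], [-1, -1]]
[u4, [u3, u1]] = [[-1, 1], [3, 1]]
[[u4, [u3, u1]], u2] = [[0, -1], [3, 0]]


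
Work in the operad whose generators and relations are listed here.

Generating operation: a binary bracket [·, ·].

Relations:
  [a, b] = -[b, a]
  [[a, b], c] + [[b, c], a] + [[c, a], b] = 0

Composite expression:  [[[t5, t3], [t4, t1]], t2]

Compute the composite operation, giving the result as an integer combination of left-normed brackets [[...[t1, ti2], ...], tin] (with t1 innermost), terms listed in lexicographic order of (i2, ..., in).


-[[[[t1, t4], t3], t5], t2] + [[[[t1, t4], t5], t3], t2]

A multilinear Lie element is pinned by t1-initial words (t1 innermost).
Composite bracket: [[[t5, t3], [t4, t1]], t2]
Under [a, b] = ab - ba we get 16 signed associative words (2^4 = 16).
The t1-initial words carry the normal form:
  t1t4t3t5t2 appears with sign -1, giving the term -[[[[t1, t4], t3], t5], t2]
  t1t4t5t3t2 appears with sign +1, giving the term +[[[[t1, t4], t5], t3], t2]


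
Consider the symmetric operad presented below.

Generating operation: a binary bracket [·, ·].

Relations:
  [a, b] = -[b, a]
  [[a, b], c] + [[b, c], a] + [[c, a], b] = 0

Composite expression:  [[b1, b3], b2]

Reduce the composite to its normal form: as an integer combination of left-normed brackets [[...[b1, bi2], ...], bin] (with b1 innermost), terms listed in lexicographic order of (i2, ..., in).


Expand each bracket as ab - ba; the b1-initial words give the coefficients.
Composite bracket: [[b1, b3], b2]
The bracket unfolds into 4 signed words via [a, b] = ab - ba (2^2 = 4).
Coefficients come from the b1-initial words:
  b1b3b2 (sign +1) contributes +[[b1, b3], b2]

[[b1, b3], b2]


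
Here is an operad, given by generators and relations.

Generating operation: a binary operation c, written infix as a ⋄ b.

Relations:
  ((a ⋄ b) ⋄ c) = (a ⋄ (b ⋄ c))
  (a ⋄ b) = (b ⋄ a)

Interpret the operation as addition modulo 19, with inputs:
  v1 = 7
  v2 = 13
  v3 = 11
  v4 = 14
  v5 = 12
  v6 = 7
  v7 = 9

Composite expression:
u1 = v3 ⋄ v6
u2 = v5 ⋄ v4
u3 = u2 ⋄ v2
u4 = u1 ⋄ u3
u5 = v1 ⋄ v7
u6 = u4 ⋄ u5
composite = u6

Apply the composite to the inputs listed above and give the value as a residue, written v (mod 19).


16 (mod 19)

(v3 ⋄ v6) = 18
(v5 ⋄ v4) = 7
((v5 ⋄ v4) ⋄ v2) = 1
((v3 ⋄ v6) ⋄ ((v5 ⋄ v4) ⋄ v2)) = 0
(v1 ⋄ v7) = 16
(((v3 ⋄ v6) ⋄ ((v5 ⋄ v4) ⋄ v2)) ⋄ (v1 ⋄ v7)) = 16


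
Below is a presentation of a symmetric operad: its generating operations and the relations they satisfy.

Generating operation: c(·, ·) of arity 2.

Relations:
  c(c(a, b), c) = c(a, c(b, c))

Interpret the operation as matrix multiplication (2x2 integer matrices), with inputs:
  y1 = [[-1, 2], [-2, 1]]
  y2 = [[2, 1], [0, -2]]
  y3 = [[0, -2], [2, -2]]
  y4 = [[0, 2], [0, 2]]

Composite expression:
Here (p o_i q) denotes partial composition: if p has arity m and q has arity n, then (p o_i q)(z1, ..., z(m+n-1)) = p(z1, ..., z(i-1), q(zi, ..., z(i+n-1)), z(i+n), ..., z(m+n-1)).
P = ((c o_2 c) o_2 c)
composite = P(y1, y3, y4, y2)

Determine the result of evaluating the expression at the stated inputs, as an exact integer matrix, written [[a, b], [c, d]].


[[0, -8], [0, -16]]

c(y3, y4) = [[0, -4], [0, 0]]
c(c(y3, y4), y2) = [[0, 8], [0, 0]]
c(y1, c(c(y3, y4), y2)) = [[0, -8], [0, -16]]


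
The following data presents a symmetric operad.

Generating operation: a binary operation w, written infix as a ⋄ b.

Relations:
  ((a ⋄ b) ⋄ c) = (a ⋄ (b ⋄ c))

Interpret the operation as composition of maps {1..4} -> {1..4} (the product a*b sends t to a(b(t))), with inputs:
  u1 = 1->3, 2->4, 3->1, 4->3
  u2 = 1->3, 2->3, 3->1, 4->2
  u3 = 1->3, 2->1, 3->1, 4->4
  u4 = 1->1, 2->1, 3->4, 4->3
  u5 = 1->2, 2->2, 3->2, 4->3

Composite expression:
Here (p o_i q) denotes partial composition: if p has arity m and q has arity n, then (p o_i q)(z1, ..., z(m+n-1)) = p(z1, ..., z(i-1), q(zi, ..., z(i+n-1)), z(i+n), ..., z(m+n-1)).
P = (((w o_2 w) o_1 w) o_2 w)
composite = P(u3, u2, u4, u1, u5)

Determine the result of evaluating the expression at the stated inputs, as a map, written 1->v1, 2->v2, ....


1->3, 2->3, 3->3, 4->1

(u2 ⋄ u4) = 1->3, 2->3, 3->2, 4->1
(u3 ⋄ (u2 ⋄ u4)) = 1->1, 2->1, 3->1, 4->3
(u1 ⋄ u5) = 1->4, 2->4, 3->4, 4->1
((u3 ⋄ (u2 ⋄ u4)) ⋄ (u1 ⋄ u5)) = 1->3, 2->3, 3->3, 4->1


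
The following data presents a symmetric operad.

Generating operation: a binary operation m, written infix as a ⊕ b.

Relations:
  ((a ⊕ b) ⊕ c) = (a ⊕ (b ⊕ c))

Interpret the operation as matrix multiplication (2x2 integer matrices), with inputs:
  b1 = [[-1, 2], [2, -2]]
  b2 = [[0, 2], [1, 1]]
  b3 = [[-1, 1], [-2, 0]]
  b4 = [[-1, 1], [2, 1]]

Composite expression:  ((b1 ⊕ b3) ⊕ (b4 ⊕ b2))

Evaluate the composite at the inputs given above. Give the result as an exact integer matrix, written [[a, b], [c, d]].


[[-4, -2], [4, 8]]

(b1 ⊕ b3) = [[-3, -1], [2, 2]]
(b4 ⊕ b2) = [[1, -1], [1, 5]]
((b1 ⊕ b3) ⊕ (b4 ⊕ b2)) = [[-4, -2], [4, 8]]


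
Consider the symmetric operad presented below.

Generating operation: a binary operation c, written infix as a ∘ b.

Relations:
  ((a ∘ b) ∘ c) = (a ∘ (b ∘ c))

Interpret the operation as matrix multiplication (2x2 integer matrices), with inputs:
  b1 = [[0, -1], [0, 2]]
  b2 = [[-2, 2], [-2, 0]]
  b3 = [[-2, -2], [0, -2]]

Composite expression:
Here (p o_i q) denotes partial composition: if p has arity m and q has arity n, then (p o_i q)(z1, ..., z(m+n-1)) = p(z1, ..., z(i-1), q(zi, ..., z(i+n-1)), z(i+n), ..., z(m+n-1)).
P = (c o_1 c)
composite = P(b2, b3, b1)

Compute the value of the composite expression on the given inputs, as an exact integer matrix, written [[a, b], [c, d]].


(b2 ∘ b3) = [[4, 0], [4, 4]]
((b2 ∘ b3) ∘ b1) = [[0, -4], [0, 4]]

[[0, -4], [0, 4]]


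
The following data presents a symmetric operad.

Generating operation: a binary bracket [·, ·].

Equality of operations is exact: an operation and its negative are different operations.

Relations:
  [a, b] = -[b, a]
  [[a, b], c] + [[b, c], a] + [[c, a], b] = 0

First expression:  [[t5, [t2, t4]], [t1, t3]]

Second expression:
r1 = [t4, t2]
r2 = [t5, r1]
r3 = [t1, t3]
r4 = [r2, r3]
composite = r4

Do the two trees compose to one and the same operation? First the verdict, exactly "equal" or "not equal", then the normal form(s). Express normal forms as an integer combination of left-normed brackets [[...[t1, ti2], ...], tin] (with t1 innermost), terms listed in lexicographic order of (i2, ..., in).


The first composite normalizes to [[[[t1, t3], t2], t4], t5] - [[[[t1, t3], t4], t2], t5] - [[[[t1, t3], t5], t2], t4] + [[[[t1, t3], t5], t4], t2]
The second composite normalizes to -[[[[t1, t3], t2], t4], t5] + [[[[t1, t3], t4], t2], t5] + [[[[t1, t3], t5], t2], t4] - [[[[t1, t3], t5], t4], t2]
Distinct normal forms: not equal.

not equal: they reduce to [[[[t1, t3], t2], t4], t5] - [[[[t1, t3], t4], t2], t5] - [[[[t1, t3], t5], t2], t4] + [[[[t1, t3], t5], t4], t2] and -[[[[t1, t3], t2], t4], t5] + [[[[t1, t3], t4], t2], t5] + [[[[t1, t3], t5], t2], t4] - [[[[t1, t3], t5], t4], t2]


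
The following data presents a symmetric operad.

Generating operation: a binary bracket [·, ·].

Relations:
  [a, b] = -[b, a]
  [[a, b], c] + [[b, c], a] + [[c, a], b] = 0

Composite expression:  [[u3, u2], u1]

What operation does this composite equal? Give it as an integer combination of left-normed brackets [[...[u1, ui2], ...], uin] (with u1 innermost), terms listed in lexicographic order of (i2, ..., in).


Skip Jacobi rewriting: expand, keep u1-initial words, read off terms.
Composite bracket: [[u3, u2], u1]
Expanding via [a, b] = ab - ba: 4 signed words (2^2 = 4).
Collect the words opening with u1:
  from u1u2u3, sign +1: term +[[u1, u2], u3]
  from u1u3u2, sign -1: term -[[u1, u3], u2]

[[u1, u2], u3] - [[u1, u3], u2]


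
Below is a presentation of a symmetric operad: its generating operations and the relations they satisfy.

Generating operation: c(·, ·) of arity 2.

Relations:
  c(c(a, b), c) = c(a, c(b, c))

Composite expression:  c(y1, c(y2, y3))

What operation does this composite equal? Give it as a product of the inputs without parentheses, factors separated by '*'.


y1 * y2 * y3

Under associativity of c, the answer is the y's in reading order.
c(y2, y3) spells out as y2 * y3
c(y1, c(y2, y3)) spells out as y1 * y2 * y3


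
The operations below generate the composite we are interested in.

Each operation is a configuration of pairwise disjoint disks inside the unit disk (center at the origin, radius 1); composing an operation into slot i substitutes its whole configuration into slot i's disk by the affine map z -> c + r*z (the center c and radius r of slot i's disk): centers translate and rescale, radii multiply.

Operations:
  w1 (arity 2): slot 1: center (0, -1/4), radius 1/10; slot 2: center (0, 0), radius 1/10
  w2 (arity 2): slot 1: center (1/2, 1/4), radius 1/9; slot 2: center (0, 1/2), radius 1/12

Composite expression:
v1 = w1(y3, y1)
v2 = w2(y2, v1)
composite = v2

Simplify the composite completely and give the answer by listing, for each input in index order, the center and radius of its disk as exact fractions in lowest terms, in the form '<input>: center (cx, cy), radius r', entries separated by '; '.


y1: center (0, 1/2), radius 1/120; y2: center (1/2, 1/4), radius 1/9; y3: center (0, 23/48), radius 1/120

Affine substitution under w2: radii multiply and y-centers shift.
input y2: composing its 1 substitution step yields center (1/2, 1/4), radius 1/9
input y3: composing its 2 substitution steps yields center (0, 23/48), radius 1/120
input y1: composing its 2 substitution steps yields center (0, 1/2), radius 1/120


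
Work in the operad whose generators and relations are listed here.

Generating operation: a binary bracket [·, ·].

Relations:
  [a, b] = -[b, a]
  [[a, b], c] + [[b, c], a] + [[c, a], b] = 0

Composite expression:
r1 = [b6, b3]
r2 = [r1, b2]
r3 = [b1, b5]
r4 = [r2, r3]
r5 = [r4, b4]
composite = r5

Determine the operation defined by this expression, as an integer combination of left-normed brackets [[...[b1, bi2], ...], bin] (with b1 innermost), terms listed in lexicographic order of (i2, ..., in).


Skip Jacobi rewriting: expand, keep b1-initial words, read off terms.
Composite bracket: [[[[b6, b3], b2], [b1, b5]], b4]
Each bracket splits as ab - ba, giving 32 signed words (2^5 = 32).
Words beginning with b1 determine it all:
  b1b5b2b3b6b4 appears with sign -1, giving the term -[[[[[b1, b5], b2], b3], b6], b4]
  b1b5b2b6b3b4 appears with sign +1, giving the term +[[[[[b1, b5], b2], b6], b3], b4]
  b1b5b3b6b2b4 appears with sign +1, giving the term +[[[[[b1, b5], b3], b6], b2], b4]
  b1b5b6b3b2b4 appears with sign -1, giving the term -[[[[[b1, b5], b6], b3], b2], b4]

-[[[[[b1, b5], b2], b3], b6], b4] + [[[[[b1, b5], b2], b6], b3], b4] + [[[[[b1, b5], b3], b6], b2], b4] - [[[[[b1, b5], b6], b3], b2], b4]


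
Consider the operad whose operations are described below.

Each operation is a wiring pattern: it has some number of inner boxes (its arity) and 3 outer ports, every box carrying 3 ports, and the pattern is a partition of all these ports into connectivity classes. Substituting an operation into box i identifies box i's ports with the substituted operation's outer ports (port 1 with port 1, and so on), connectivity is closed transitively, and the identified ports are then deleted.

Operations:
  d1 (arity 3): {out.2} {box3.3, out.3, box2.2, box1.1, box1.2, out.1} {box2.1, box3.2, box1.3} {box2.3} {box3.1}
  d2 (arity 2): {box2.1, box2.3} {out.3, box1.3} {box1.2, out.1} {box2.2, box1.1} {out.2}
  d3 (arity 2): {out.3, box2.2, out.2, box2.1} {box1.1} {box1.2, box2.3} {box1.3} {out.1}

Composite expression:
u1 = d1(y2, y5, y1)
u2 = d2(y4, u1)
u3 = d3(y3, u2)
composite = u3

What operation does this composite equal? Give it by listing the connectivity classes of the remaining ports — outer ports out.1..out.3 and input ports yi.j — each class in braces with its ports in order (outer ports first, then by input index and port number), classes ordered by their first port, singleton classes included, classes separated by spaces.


Reachability decides: close wires over d3-identified ports.
after d1, the pattern on (y2, y5, y1) reads {out.1, out.3, y1.3, y2.1, y2.2, y5.2} {out.2} {y1.1} {y1.2, y2.3, y5.1} {y5.3} (out.j = its outer ports)
after d2, the pattern on (y4, y2, y5, y1) reads {out.1, y4.2} {out.2} {out.3, y4.3} {y1.1} {y1.2, y2.3, y5.1} {y1.3, y2.1, y2.2, y5.2} {y4.1} {y5.3} (out.j = its outer ports)
after d3, the pattern on (y3, y4, y2, y5, y1) reads {out.1} {out.2, out.3, y4.2} {y1.1} {y1.2, y2.3, y5.1} {y1.3, y2.1, y2.2, y5.2} {y3.1} {y3.2, y4.3} {y3.3} {y4.1} {y5.3} (out.j = its outer ports)

{out.1} {out.2, out.3, y4.2} {y1.1} {y1.2, y2.3, y5.1} {y1.3, y2.1, y2.2, y5.2} {y3.1} {y3.2, y4.3} {y3.3} {y4.1} {y5.3}


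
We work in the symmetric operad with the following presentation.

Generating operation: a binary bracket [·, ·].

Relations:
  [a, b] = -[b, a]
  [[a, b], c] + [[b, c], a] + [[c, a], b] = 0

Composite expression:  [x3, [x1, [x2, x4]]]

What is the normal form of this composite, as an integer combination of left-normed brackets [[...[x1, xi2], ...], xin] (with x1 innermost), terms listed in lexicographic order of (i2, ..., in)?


-[[[x1, x2], x4], x3] + [[[x1, x4], x2], x3]

Left-normed coefficients sit on the x1-initial expansion words.
Composite bracket: [x3, [x1, [x2, x4]]]
Each bracket splits as ab - ba, giving 8 signed words (2^3 = 8).
Only words starting with x1 matter:
  from x1x2x4x3, sign -1: term -[[[x1, x2], x4], x3]
  from x1x4x2x3, sign +1: term +[[[x1, x4], x2], x3]


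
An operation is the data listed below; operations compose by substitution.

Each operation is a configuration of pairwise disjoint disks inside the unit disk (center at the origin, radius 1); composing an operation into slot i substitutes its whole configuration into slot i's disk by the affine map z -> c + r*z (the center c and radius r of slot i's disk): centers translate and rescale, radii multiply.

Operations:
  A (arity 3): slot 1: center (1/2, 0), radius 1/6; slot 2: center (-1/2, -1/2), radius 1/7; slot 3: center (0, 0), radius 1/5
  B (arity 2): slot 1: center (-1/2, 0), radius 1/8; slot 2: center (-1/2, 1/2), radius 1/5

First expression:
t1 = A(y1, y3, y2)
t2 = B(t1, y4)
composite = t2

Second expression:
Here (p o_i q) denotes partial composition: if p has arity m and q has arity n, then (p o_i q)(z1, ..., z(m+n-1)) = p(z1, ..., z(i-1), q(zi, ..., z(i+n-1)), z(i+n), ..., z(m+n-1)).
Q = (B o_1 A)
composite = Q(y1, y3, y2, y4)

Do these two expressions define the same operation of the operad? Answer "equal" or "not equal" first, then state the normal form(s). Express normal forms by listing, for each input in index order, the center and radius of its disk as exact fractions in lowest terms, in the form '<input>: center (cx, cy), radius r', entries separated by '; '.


equal; the common form is y1: center (-7/16, 0), radius 1/48; y2: center (-1/2, 0), radius 1/40; y3: center (-9/16, -1/16), radius 1/56; y4: center (-1/2, 1/2), radius 1/5

The first expression, normalized: y1: center (-7/16, 0), radius 1/48; y2: center (-1/2, 0), radius 1/40; y3: center (-9/16, -1/16), radius 1/56; y4: center (-1/2, 1/2), radius 1/5
The second expression, normalized: y1: center (-7/16, 0), radius 1/48; y2: center (-1/2, 0), radius 1/40; y3: center (-9/16, -1/16), radius 1/56; y4: center (-1/2, 1/2), radius 1/5
One common form — equal.


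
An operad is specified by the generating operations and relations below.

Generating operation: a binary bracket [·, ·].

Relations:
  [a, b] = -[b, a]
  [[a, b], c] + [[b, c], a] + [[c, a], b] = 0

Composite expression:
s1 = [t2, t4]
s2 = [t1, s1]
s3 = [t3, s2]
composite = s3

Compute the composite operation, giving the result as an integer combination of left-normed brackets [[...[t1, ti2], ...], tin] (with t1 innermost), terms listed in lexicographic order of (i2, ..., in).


-[[[t1, t2], t4], t3] + [[[t1, t4], t2], t3]


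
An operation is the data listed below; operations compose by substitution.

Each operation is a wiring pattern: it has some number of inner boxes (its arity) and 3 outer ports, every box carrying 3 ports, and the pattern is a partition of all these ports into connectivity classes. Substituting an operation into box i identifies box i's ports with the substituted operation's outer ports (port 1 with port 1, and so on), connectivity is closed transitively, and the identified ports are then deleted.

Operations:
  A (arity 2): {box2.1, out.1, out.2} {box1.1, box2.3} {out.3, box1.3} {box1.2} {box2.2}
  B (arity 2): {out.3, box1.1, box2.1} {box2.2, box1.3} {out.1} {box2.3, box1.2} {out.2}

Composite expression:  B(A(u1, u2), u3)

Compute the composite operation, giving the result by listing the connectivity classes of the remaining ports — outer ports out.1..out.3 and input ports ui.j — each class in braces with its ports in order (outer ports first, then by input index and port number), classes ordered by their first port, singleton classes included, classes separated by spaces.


Reachability decides: close wires over B-identified ports.
through A, on inputs (u1, u2): {out.1, out.2, u2.1} {out.3, u1.3} {u1.1, u2.3} {u1.2} {u2.2} (out.j = stage outer ports)
through B, on inputs (u1, u2, u3): {out.1} {out.2} {out.3, u2.1, u3.1, u3.3} {u1.1, u2.3} {u1.2} {u1.3, u3.2} {u2.2} (out.j = stage outer ports)

{out.1} {out.2} {out.3, u2.1, u3.1, u3.3} {u1.1, u2.3} {u1.2} {u1.3, u3.2} {u2.2}


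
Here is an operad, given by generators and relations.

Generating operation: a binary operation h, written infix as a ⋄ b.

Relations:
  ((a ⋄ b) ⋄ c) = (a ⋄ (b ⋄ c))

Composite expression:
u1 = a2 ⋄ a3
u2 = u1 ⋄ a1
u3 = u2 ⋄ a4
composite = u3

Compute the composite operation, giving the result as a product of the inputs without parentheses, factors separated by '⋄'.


All parenthesizations of h agree; list the a-inputs left to right.
(a2 ⋄ a3) reduces to a2 ⋄ a3
((a2 ⋄ a3) ⋄ a1) reduces to a2 ⋄ a3 ⋄ a1
(((a2 ⋄ a3) ⋄ a1) ⋄ a4) reduces to a2 ⋄ a3 ⋄ a1 ⋄ a4

a2 ⋄ a3 ⋄ a1 ⋄ a4


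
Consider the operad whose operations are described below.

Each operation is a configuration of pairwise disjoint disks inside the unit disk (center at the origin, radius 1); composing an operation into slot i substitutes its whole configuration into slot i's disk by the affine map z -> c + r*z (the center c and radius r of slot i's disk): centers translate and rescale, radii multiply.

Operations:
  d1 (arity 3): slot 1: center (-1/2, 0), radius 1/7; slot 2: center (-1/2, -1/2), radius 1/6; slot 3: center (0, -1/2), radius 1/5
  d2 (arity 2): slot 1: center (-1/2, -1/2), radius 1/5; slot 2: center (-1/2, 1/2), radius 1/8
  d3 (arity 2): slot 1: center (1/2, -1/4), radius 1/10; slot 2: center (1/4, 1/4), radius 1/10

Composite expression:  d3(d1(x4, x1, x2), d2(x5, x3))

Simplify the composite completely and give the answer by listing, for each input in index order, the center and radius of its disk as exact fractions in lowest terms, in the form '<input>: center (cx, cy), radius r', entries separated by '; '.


Nesting under d3 composes maps z -> c + r*z down each x-path.
x4 passes through 2 substitutions, ending at center (9/20, -1/4), radius 1/70
x1 passes through 2 substitutions, ending at center (9/20, -3/10), radius 1/60
x2 passes through 2 substitutions, ending at center (1/2, -3/10), radius 1/50
x5 passes through 2 substitutions, ending at center (1/5, 1/5), radius 1/50
x3 passes through 2 substitutions, ending at center (1/5, 3/10), radius 1/80

x1: center (9/20, -3/10), radius 1/60; x2: center (1/2, -3/10), radius 1/50; x3: center (1/5, 3/10), radius 1/80; x4: center (9/20, -1/4), radius 1/70; x5: center (1/5, 1/5), radius 1/50


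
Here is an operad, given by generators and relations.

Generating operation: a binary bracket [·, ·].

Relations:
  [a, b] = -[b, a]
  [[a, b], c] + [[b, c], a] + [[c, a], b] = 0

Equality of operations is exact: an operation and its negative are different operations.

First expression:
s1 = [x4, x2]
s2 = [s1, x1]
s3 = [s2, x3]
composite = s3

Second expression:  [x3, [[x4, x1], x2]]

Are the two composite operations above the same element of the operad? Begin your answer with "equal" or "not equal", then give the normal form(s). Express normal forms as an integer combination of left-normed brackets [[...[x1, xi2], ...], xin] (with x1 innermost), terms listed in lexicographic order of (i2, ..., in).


not equal; first: [[[x1, x2], x4], x3] - [[[x1, x4], x2], x3]; second: [[[x1, x4], x2], x3]

The first expression reduces to [[[x1, x2], x4], x3] - [[[x1, x4], x2], x3]
The second expression reduces to [[[x1, x4], x2], x3]
Distinct normal forms: not equal.


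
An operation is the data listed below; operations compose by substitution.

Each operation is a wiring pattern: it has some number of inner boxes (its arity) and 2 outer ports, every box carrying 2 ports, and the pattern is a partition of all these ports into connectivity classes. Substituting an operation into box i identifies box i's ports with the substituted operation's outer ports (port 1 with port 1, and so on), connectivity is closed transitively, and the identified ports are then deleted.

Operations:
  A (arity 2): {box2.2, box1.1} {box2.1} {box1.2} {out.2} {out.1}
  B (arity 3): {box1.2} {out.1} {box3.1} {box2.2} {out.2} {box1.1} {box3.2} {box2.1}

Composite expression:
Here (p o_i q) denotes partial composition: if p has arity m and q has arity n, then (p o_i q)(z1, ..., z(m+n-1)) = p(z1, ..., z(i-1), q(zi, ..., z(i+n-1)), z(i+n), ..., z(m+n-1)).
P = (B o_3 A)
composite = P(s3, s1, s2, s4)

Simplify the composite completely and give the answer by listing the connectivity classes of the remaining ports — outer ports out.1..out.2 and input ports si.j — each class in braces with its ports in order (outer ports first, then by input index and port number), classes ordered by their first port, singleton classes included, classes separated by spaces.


{out.1} {out.2} {s1.1} {s1.2} {s2.1, s4.2} {s2.2} {s3.1} {s3.2} {s4.1}

Substituting into B glues patterns; closure does the rest.
A over (s2, s4) gives {out.1} {out.2} {s2.1, s4.2} {s2.2} {s4.1}, out.j being that stage's outer ports
B over (s3, s1, s2, s4) gives {out.1} {out.2} {s1.1} {s1.2} {s2.1, s4.2} {s2.2} {s3.1} {s3.2} {s4.1}, out.j being that stage's outer ports


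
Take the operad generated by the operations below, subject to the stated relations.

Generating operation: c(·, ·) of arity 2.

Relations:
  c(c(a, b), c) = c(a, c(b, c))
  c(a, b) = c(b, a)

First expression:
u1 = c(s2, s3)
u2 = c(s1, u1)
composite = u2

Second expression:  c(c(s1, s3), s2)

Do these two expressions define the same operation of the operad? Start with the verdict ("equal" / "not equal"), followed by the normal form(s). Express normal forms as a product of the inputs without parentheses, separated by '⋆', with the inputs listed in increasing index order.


equal: each reduces to s1 ⋆ s2 ⋆ s3

Normal form of the first expression: s1 ⋆ s2 ⋆ s3
Normal form of the second expression: s1 ⋆ s2 ⋆ s3
The normal forms match — equal.


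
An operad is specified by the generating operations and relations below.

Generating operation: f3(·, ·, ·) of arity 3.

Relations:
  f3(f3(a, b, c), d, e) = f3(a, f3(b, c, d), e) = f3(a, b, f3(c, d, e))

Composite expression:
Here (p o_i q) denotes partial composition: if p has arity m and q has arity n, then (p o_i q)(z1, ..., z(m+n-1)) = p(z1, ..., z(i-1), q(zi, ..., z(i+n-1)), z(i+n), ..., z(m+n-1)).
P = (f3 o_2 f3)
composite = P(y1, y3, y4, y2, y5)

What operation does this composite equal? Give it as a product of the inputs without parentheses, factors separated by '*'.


y1 * y3 * y4 * y2 * y5

Associativity of f3 dissolves the nesting; only the y-input order survives.
f3(y3, y4, y2) collapses to y3 * y4 * y2
f3(y1, f3(y3, y4, y2), y5) collapses to y1 * y3 * y4 * y2 * y5


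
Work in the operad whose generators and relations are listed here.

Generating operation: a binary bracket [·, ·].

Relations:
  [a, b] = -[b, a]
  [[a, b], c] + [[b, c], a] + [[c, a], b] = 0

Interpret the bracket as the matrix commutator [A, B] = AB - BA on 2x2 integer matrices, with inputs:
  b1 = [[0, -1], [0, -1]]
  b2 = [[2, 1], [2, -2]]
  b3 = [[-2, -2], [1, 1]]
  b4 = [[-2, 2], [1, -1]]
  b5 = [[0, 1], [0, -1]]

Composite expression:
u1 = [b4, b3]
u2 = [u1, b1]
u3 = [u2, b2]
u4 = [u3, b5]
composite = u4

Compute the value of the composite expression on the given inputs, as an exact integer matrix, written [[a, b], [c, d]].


[[0, -120], [0, 0]]

[b4, b3] = [[4, 8], [-2, -4]]
[[b4, b3], b1] = [[-2, -16], [-2, 2]]
[[[b4, b3], b1], b2] = [[-30, 60], [0, 30]]
[[[[b4, b3], b1], b2], b5] = [[0, -120], [0, 0]]


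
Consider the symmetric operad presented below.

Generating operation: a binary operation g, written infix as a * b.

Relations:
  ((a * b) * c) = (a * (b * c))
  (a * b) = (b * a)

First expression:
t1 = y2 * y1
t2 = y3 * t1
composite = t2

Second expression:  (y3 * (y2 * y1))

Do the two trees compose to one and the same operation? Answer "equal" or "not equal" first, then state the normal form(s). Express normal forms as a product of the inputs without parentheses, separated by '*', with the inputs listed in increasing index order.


equal — both sides give y1 * y2 * y3

The first expression, normalized: y1 * y2 * y3
The second expression, normalized: y1 * y2 * y3
Identical normal forms: equal.


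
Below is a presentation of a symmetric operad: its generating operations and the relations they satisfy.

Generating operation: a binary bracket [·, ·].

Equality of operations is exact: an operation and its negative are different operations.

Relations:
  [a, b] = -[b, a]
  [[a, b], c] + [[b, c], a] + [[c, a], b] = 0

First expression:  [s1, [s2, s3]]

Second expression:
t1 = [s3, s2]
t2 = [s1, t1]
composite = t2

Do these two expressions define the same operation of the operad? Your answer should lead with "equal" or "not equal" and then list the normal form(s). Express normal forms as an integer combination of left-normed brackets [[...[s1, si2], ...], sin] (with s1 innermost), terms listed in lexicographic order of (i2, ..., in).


not equal — first [[s1, s2], s3] - [[s1, s3], s2], second -[[s1, s2], s3] + [[s1, s3], s2]


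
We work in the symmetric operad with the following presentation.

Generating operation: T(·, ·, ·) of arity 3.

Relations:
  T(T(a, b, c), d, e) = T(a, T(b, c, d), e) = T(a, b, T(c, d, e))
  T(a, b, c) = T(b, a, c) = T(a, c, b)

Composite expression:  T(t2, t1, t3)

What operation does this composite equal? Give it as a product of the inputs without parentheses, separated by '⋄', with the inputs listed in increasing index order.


Key point: T commutes, so take the t-inputs in any fixed order.
T(t2, t1, t3) spells out as t2 ⋄ t1 ⋄ t3
commutativity sorts the factors: t1 ⋄ t2 ⋄ t3

t1 ⋄ t2 ⋄ t3


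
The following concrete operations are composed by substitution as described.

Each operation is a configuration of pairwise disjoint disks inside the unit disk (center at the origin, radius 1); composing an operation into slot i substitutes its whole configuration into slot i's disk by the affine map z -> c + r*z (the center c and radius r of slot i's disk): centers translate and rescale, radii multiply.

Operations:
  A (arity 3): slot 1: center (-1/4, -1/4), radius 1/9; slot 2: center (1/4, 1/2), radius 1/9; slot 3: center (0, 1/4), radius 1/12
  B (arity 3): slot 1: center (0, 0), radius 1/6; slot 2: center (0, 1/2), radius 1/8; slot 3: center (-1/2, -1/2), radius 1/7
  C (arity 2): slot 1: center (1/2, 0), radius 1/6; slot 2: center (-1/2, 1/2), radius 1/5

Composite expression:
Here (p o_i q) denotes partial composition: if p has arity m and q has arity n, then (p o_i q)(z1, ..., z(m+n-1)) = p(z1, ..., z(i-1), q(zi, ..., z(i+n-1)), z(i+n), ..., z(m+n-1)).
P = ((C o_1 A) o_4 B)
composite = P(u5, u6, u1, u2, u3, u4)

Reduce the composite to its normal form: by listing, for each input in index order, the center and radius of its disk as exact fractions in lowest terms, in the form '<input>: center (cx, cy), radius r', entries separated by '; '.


u1: center (1/2, 1/24), radius 1/72; u2: center (-1/2, 1/2), radius 1/30; u3: center (-1/2, 3/5), radius 1/40; u4: center (-3/5, 2/5), radius 1/35; u5: center (11/24, -1/24), radius 1/54; u6: center (13/24, 1/12), radius 1/54

Affine substitution under C: radii multiply and u-centers shift.
input u5: applying the 2 nested substitutions gives center (11/24, -1/24), radius 1/54
input u6: applying the 2 nested substitutions gives center (13/24, 1/12), radius 1/54
input u1: applying the 2 nested substitutions gives center (1/2, 1/24), radius 1/72
input u2: applying the 2 nested substitutions gives center (-1/2, 1/2), radius 1/30
input u3: applying the 2 nested substitutions gives center (-1/2, 3/5), radius 1/40
input u4: applying the 2 nested substitutions gives center (-3/5, 2/5), radius 1/35
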